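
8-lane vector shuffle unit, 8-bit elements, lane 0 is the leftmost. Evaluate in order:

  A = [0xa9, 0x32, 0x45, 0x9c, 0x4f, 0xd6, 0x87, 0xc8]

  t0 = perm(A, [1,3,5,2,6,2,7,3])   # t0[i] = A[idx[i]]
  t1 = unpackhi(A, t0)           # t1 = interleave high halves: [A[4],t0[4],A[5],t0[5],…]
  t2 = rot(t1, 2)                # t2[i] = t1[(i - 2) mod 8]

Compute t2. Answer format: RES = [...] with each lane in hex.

t0 = [0x32, 0x9c, 0xd6, 0x45, 0x87, 0x45, 0xc8, 0x9c]
t1 = [0x4f, 0x87, 0xd6, 0x45, 0x87, 0xc8, 0xc8, 0x9c]
t2 = [0xc8, 0x9c, 0x4f, 0x87, 0xd6, 0x45, 0x87, 0xc8]

RES = [0xc8, 0x9c, 0x4f, 0x87, 0xd6, 0x45, 0x87, 0xc8]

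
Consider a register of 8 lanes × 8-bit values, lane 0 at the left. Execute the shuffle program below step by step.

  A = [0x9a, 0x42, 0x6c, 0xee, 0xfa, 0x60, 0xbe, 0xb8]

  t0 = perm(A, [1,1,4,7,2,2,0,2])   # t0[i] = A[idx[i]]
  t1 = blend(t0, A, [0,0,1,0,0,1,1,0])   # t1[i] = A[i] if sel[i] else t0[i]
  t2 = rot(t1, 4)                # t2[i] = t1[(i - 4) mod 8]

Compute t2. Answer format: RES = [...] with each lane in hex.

RES = [ 0x6c  0x60  0xbe  0x6c  0x42  0x42  0x6c  0xb8 ]

t0 = [0x42, 0x42, 0xfa, 0xb8, 0x6c, 0x6c, 0x9a, 0x6c]
t1 = [0x42, 0x42, 0x6c, 0xb8, 0x6c, 0x60, 0xbe, 0x6c]
t2 = [0x6c, 0x60, 0xbe, 0x6c, 0x42, 0x42, 0x6c, 0xb8]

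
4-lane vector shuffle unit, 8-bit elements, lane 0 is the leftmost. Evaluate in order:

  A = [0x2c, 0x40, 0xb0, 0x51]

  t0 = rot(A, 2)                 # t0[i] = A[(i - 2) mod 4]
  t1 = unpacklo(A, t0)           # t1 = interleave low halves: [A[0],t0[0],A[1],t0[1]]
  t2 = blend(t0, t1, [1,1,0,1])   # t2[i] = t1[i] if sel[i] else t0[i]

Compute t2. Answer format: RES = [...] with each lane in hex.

t0 = [0xb0, 0x51, 0x2c, 0x40]
t1 = [0x2c, 0xb0, 0x40, 0x51]
t2 = [0x2c, 0xb0, 0x2c, 0x51]

RES = [ 0x2c  0xb0  0x2c  0x51 ]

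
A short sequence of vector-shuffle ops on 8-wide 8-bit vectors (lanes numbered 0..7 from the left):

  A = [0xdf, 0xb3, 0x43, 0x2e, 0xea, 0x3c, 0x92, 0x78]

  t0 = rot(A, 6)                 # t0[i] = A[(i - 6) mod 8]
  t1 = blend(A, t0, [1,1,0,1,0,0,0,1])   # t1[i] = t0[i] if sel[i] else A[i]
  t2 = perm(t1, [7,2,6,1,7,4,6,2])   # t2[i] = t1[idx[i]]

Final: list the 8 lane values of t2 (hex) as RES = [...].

RES = [ 0xb3  0x43  0x92  0x2e  0xb3  0xea  0x92  0x43 ]

  t0: 43 2e ea 3c 92 78 df b3
  t1: 43 2e 43 3c ea 3c 92 b3
  t2: b3 43 92 2e b3 ea 92 43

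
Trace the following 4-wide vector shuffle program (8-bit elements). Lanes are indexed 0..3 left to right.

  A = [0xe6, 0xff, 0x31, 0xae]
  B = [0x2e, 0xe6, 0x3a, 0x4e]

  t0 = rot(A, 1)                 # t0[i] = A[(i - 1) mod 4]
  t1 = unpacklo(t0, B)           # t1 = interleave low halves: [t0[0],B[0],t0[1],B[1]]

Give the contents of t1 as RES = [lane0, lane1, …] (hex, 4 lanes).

RES = [ 0xae  0x2e  0xe6  0xe6 ]

t0 = [0xae, 0xe6, 0xff, 0x31]
t1 = [0xae, 0x2e, 0xe6, 0xe6]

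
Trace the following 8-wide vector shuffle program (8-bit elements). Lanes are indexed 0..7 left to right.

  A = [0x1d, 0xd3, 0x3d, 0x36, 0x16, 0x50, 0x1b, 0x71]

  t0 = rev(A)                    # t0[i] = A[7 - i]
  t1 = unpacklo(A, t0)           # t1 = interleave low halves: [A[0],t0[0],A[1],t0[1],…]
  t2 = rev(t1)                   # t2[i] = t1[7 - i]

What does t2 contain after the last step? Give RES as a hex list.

RES = [ 0x16  0x36  0x50  0x3d  0x1b  0xd3  0x71  0x1d ]

  t0: 71 1b 50 16 36 3d d3 1d
  t1: 1d 71 d3 1b 3d 50 36 16
  t2: 16 36 50 3d 1b d3 71 1d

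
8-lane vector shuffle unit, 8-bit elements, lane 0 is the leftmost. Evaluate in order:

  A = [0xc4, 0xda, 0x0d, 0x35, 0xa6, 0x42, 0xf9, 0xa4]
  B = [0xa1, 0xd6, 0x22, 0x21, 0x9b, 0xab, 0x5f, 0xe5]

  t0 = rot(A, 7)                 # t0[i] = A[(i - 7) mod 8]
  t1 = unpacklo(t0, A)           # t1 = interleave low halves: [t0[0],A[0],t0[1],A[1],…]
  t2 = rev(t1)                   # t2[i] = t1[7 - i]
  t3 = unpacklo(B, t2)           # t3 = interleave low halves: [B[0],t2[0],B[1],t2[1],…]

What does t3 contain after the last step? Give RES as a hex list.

RES = [ 0xa1  0x35  0xd6  0xa6  0x22  0x0d  0x21  0x35 ]

t0 = [0xda, 0x0d, 0x35, 0xa6, 0x42, 0xf9, 0xa4, 0xc4]
t1 = [0xda, 0xc4, 0x0d, 0xda, 0x35, 0x0d, 0xa6, 0x35]
t2 = [0x35, 0xa6, 0x0d, 0x35, 0xda, 0x0d, 0xc4, 0xda]
t3 = [0xa1, 0x35, 0xd6, 0xa6, 0x22, 0x0d, 0x21, 0x35]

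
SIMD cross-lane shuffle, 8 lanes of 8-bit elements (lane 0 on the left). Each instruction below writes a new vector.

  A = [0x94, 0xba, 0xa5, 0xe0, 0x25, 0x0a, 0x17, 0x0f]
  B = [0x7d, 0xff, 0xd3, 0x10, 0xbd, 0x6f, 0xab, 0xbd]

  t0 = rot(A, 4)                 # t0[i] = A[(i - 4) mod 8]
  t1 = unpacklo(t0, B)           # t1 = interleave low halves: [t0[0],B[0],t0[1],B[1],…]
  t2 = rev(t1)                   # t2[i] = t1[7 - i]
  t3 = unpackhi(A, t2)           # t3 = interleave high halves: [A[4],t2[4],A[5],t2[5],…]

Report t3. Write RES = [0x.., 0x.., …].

RES = [ 0x25  0xff  0x0a  0x0a  0x17  0x7d  0x0f  0x25 ]

→ t0 |25|0a|17|0f|94|ba|a5|e0|
→ t1 |25|7d|0a|ff|17|d3|0f|10|
→ t2 |10|0f|d3|17|ff|0a|7d|25|
→ t3 |25|ff|0a|0a|17|7d|0f|25|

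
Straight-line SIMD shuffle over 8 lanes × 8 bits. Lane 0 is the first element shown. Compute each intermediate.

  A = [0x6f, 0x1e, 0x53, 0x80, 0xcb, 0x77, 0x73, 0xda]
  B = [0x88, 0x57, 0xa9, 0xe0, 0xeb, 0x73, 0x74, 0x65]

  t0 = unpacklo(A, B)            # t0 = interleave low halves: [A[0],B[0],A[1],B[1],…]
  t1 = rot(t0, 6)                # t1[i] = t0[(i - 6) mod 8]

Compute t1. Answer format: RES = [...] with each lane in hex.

RES = [0x1e, 0x57, 0x53, 0xa9, 0x80, 0xe0, 0x6f, 0x88]

  t0: 6f 88 1e 57 53 a9 80 e0
  t1: 1e 57 53 a9 80 e0 6f 88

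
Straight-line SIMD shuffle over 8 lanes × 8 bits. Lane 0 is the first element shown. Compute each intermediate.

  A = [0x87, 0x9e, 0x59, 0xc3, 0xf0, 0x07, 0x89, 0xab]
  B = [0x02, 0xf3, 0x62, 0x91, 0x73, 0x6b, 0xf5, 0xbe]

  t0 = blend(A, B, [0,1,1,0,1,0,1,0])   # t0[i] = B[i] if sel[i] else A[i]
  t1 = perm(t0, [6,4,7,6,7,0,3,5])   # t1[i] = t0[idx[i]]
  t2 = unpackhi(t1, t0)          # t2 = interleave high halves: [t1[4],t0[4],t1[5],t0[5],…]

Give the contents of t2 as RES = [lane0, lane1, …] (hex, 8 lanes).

→ t0 |87|f3|62|c3|73|07|f5|ab|
→ t1 |f5|73|ab|f5|ab|87|c3|07|
→ t2 |ab|73|87|07|c3|f5|07|ab|

RES = [ 0xab  0x73  0x87  0x07  0xc3  0xf5  0x07  0xab ]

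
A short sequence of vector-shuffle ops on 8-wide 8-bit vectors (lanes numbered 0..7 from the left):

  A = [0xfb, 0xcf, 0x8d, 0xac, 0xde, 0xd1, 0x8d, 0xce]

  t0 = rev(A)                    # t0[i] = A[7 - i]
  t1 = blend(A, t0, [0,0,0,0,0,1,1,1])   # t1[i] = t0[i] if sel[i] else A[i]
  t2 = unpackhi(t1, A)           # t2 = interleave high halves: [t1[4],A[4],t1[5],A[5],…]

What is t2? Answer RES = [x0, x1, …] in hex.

  t0: ce 8d d1 de ac 8d cf fb
  t1: fb cf 8d ac de 8d cf fb
  t2: de de 8d d1 cf 8d fb ce

RES = [0xde, 0xde, 0x8d, 0xd1, 0xcf, 0x8d, 0xfb, 0xce]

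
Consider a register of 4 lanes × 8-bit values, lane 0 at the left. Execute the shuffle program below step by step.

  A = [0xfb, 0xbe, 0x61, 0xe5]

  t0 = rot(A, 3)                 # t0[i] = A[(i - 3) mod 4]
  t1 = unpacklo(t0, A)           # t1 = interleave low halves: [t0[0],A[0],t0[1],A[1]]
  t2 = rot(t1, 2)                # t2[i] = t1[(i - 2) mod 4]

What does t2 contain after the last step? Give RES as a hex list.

→ t0 |be|61|e5|fb|
→ t1 |be|fb|61|be|
→ t2 |61|be|be|fb|

RES = [0x61, 0xbe, 0xbe, 0xfb]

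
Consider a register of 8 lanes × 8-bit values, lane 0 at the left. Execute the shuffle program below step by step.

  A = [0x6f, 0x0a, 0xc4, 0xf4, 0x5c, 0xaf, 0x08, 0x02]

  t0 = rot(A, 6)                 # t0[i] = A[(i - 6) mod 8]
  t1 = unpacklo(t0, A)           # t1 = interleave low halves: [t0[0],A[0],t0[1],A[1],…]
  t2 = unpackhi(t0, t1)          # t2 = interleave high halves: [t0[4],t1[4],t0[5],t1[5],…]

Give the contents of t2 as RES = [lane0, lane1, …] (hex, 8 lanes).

→ t0 |c4|f4|5c|af|08|02|6f|0a|
→ t1 |c4|6f|f4|0a|5c|c4|af|f4|
→ t2 |08|5c|02|c4|6f|af|0a|f4|

RES = [0x08, 0x5c, 0x02, 0xc4, 0x6f, 0xaf, 0x0a, 0xf4]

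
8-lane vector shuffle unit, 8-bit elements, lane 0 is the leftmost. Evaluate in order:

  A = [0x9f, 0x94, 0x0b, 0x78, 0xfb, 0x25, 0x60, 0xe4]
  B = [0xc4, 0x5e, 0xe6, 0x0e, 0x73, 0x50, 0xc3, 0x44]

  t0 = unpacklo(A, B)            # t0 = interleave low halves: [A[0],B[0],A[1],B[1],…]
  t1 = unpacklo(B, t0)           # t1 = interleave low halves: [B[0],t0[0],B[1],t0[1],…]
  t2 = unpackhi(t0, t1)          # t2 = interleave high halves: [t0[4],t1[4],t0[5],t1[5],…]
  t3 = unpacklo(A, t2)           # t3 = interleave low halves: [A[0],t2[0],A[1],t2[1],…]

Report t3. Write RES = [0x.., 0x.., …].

→ t0 |9f|c4|94|5e|0b|e6|78|0e|
→ t1 |c4|9f|5e|c4|e6|94|0e|5e|
→ t2 |0b|e6|e6|94|78|0e|0e|5e|
→ t3 |9f|0b|94|e6|0b|e6|78|94|

RES = [0x9f, 0x0b, 0x94, 0xe6, 0x0b, 0xe6, 0x78, 0x94]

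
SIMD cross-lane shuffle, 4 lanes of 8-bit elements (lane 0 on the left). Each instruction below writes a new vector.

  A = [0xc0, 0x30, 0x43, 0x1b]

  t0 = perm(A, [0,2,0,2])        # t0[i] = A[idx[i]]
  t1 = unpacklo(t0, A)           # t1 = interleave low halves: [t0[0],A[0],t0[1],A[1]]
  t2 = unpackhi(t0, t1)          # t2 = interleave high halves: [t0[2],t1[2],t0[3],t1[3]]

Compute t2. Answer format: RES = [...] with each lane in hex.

→ t0 |c0|43|c0|43|
→ t1 |c0|c0|43|30|
→ t2 |c0|43|43|30|

RES = [0xc0, 0x43, 0x43, 0x30]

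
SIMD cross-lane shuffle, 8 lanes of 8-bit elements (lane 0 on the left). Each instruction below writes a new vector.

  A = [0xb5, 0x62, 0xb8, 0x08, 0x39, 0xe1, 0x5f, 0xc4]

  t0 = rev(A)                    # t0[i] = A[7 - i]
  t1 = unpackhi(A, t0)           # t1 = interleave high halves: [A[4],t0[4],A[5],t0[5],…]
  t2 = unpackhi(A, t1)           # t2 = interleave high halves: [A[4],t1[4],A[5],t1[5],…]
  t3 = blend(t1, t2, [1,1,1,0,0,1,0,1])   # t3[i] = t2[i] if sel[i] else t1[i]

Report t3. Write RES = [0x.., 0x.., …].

RES = [ 0x39  0x5f  0xe1  0xb8  0x5f  0xc4  0xc4  0xb5 ]

  t0: c4 5f e1 39 08 b8 62 b5
  t1: 39 08 e1 b8 5f 62 c4 b5
  t2: 39 5f e1 62 5f c4 c4 b5
  t3: 39 5f e1 b8 5f c4 c4 b5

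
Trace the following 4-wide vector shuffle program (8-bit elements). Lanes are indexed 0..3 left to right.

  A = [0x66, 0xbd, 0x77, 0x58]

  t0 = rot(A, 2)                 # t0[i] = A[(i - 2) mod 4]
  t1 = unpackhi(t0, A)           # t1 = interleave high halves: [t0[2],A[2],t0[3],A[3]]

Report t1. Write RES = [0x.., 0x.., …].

t0 = [0x77, 0x58, 0x66, 0xbd]
t1 = [0x66, 0x77, 0xbd, 0x58]

RES = [0x66, 0x77, 0xbd, 0x58]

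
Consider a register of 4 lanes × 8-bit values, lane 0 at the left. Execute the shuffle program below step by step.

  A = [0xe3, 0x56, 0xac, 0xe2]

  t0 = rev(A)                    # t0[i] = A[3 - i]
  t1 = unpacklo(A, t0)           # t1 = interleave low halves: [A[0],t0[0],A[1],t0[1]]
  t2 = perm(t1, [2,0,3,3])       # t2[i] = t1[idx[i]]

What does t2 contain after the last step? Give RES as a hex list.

RES = [ 0x56  0xe3  0xac  0xac ]

  t0: e2 ac 56 e3
  t1: e3 e2 56 ac
  t2: 56 e3 ac ac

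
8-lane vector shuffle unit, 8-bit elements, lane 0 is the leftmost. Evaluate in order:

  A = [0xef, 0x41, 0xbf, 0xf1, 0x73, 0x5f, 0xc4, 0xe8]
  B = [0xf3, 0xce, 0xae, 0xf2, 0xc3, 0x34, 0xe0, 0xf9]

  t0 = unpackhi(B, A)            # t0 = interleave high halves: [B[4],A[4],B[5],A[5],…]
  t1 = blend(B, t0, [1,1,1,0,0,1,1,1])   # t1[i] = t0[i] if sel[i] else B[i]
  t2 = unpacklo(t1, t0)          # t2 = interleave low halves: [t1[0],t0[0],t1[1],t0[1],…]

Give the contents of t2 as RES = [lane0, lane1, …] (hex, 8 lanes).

RES = [ 0xc3  0xc3  0x73  0x73  0x34  0x34  0xf2  0x5f ]

  t0: c3 73 34 5f e0 c4 f9 e8
  t1: c3 73 34 f2 c3 c4 f9 e8
  t2: c3 c3 73 73 34 34 f2 5f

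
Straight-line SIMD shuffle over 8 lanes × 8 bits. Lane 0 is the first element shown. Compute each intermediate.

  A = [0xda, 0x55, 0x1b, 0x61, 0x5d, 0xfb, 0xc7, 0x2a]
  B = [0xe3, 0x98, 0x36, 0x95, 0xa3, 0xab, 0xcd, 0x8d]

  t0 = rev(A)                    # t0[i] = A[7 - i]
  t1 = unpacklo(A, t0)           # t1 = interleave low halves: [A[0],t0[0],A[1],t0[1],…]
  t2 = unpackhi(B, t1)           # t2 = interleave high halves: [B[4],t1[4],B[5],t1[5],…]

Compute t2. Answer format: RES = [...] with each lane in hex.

  t0: 2a c7 fb 5d 61 1b 55 da
  t1: da 2a 55 c7 1b fb 61 5d
  t2: a3 1b ab fb cd 61 8d 5d

RES = [0xa3, 0x1b, 0xab, 0xfb, 0xcd, 0x61, 0x8d, 0x5d]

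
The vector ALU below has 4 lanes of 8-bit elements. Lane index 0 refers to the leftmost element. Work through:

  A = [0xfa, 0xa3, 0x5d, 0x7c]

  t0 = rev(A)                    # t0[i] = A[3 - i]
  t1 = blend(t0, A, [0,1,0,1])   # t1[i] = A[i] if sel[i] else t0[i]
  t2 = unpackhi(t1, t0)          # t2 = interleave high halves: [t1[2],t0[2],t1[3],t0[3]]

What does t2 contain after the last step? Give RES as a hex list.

RES = [ 0xa3  0xa3  0x7c  0xfa ]

→ t0 |7c|5d|a3|fa|
→ t1 |7c|a3|a3|7c|
→ t2 |a3|a3|7c|fa|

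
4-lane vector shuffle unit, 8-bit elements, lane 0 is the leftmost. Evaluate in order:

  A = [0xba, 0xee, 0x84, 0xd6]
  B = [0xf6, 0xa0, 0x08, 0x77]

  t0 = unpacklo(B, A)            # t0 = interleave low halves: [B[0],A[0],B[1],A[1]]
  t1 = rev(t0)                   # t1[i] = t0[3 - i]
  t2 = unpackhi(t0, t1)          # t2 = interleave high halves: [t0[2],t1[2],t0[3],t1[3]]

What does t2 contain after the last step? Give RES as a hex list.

t0 = [0xf6, 0xba, 0xa0, 0xee]
t1 = [0xee, 0xa0, 0xba, 0xf6]
t2 = [0xa0, 0xba, 0xee, 0xf6]

RES = [0xa0, 0xba, 0xee, 0xf6]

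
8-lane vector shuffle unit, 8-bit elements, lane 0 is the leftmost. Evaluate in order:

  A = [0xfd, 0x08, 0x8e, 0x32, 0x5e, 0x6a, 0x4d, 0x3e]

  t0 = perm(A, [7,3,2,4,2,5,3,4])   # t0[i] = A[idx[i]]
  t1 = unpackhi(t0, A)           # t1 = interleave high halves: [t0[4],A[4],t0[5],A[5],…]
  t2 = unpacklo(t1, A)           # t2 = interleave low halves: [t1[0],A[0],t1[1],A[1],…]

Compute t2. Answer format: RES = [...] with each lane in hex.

→ t0 |3e|32|8e|5e|8e|6a|32|5e|
→ t1 |8e|5e|6a|6a|32|4d|5e|3e|
→ t2 |8e|fd|5e|08|6a|8e|6a|32|

RES = [0x8e, 0xfd, 0x5e, 0x08, 0x6a, 0x8e, 0x6a, 0x32]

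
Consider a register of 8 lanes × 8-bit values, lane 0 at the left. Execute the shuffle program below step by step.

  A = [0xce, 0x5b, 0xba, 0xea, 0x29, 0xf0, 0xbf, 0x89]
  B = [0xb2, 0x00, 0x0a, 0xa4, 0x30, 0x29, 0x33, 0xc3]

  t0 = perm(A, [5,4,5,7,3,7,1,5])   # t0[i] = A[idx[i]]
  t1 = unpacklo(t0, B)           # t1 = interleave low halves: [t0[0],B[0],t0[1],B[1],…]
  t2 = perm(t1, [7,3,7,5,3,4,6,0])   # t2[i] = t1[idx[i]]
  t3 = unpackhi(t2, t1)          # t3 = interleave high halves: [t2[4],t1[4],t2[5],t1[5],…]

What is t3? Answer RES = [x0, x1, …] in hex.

RES = [ 0x00  0xf0  0xf0  0x0a  0x89  0x89  0xf0  0xa4 ]

→ t0 |f0|29|f0|89|ea|89|5b|f0|
→ t1 |f0|b2|29|00|f0|0a|89|a4|
→ t2 |a4|00|a4|0a|00|f0|89|f0|
→ t3 |00|f0|f0|0a|89|89|f0|a4|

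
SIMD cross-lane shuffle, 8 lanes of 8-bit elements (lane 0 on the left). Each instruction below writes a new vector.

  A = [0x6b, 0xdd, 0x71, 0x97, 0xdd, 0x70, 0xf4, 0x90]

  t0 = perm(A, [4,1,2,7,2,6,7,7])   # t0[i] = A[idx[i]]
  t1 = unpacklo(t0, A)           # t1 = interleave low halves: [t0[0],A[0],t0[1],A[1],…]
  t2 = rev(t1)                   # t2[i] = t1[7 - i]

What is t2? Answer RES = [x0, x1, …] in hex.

→ t0 |dd|dd|71|90|71|f4|90|90|
→ t1 |dd|6b|dd|dd|71|71|90|97|
→ t2 |97|90|71|71|dd|dd|6b|dd|

RES = [0x97, 0x90, 0x71, 0x71, 0xdd, 0xdd, 0x6b, 0xdd]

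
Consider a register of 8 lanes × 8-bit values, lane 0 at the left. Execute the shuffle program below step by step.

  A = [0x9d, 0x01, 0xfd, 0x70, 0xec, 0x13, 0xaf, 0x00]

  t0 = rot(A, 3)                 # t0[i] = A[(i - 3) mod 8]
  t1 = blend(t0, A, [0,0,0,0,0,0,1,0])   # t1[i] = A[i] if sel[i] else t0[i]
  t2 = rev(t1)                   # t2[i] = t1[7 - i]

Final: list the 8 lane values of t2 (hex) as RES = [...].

RES = [0xec, 0xaf, 0xfd, 0x01, 0x9d, 0x00, 0xaf, 0x13]

t0 = [0x13, 0xaf, 0x00, 0x9d, 0x01, 0xfd, 0x70, 0xec]
t1 = [0x13, 0xaf, 0x00, 0x9d, 0x01, 0xfd, 0xaf, 0xec]
t2 = [0xec, 0xaf, 0xfd, 0x01, 0x9d, 0x00, 0xaf, 0x13]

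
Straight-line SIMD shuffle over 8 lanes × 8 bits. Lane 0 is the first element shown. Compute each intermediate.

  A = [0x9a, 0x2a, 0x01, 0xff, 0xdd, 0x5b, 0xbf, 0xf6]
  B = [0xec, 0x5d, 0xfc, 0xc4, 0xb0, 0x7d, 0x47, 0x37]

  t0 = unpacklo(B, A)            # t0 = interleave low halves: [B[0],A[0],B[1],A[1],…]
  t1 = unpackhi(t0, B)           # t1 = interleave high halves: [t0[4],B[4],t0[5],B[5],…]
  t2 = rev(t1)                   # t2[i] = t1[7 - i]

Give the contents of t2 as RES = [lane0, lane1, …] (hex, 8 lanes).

RES = [0x37, 0xff, 0x47, 0xc4, 0x7d, 0x01, 0xb0, 0xfc]

  t0: ec 9a 5d 2a fc 01 c4 ff
  t1: fc b0 01 7d c4 47 ff 37
  t2: 37 ff 47 c4 7d 01 b0 fc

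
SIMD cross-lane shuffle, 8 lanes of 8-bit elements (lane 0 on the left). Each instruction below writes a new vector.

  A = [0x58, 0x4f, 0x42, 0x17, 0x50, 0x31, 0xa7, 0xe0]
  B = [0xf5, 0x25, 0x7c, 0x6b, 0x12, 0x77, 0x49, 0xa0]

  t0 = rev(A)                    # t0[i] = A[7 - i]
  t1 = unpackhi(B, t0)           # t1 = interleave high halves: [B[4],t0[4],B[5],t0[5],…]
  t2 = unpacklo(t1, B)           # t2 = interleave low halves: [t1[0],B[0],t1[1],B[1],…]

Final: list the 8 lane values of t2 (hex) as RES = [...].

RES = [0x12, 0xf5, 0x17, 0x25, 0x77, 0x7c, 0x42, 0x6b]

  t0: e0 a7 31 50 17 42 4f 58
  t1: 12 17 77 42 49 4f a0 58
  t2: 12 f5 17 25 77 7c 42 6b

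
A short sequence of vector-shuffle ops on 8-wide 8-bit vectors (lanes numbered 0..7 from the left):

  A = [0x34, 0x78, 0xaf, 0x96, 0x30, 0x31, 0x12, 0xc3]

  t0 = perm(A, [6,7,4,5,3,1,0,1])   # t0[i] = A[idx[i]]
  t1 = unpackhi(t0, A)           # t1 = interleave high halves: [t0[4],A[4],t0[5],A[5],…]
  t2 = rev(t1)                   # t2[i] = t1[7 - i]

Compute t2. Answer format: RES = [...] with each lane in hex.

→ t0 |12|c3|30|31|96|78|34|78|
→ t1 |96|30|78|31|34|12|78|c3|
→ t2 |c3|78|12|34|31|78|30|96|

RES = [ 0xc3  0x78  0x12  0x34  0x31  0x78  0x30  0x96 ]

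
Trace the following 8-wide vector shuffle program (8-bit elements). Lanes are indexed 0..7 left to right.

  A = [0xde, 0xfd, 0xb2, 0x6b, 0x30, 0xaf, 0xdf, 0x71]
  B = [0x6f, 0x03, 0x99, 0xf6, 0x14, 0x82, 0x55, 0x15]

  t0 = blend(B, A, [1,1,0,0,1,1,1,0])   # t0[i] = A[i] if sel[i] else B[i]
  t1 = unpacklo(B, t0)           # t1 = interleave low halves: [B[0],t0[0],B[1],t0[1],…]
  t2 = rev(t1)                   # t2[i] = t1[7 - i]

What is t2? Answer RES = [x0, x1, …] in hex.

RES = [ 0xf6  0xf6  0x99  0x99  0xfd  0x03  0xde  0x6f ]

  t0: de fd 99 f6 30 af df 15
  t1: 6f de 03 fd 99 99 f6 f6
  t2: f6 f6 99 99 fd 03 de 6f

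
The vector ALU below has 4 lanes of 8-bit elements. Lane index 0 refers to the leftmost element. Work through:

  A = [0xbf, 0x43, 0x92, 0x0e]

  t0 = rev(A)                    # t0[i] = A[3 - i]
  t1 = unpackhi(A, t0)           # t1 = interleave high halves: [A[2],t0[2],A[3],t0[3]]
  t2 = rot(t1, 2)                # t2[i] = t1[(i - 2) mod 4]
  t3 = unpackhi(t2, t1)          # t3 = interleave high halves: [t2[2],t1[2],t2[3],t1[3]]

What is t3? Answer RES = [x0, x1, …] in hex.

RES = [ 0x92  0x0e  0x43  0xbf ]

  t0: 0e 92 43 bf
  t1: 92 43 0e bf
  t2: 0e bf 92 43
  t3: 92 0e 43 bf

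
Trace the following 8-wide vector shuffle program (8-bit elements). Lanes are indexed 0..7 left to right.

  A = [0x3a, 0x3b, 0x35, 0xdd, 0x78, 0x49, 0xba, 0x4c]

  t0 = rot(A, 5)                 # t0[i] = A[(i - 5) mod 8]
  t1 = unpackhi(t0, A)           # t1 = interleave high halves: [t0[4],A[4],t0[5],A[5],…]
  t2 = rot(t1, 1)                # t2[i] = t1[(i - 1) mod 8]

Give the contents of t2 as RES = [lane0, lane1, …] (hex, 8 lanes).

t0 = [0xdd, 0x78, 0x49, 0xba, 0x4c, 0x3a, 0x3b, 0x35]
t1 = [0x4c, 0x78, 0x3a, 0x49, 0x3b, 0xba, 0x35, 0x4c]
t2 = [0x4c, 0x4c, 0x78, 0x3a, 0x49, 0x3b, 0xba, 0x35]

RES = [0x4c, 0x4c, 0x78, 0x3a, 0x49, 0x3b, 0xba, 0x35]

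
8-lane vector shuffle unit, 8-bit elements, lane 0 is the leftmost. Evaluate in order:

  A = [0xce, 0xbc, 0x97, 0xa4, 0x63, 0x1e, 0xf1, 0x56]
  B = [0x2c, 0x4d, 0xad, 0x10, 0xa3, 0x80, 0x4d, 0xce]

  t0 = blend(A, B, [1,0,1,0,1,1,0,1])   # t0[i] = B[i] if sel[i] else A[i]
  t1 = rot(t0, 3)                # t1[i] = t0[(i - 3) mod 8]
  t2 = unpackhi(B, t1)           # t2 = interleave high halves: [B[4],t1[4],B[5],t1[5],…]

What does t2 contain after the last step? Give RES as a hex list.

t0 = [0x2c, 0xbc, 0xad, 0xa4, 0xa3, 0x80, 0xf1, 0xce]
t1 = [0x80, 0xf1, 0xce, 0x2c, 0xbc, 0xad, 0xa4, 0xa3]
t2 = [0xa3, 0xbc, 0x80, 0xad, 0x4d, 0xa4, 0xce, 0xa3]

RES = [0xa3, 0xbc, 0x80, 0xad, 0x4d, 0xa4, 0xce, 0xa3]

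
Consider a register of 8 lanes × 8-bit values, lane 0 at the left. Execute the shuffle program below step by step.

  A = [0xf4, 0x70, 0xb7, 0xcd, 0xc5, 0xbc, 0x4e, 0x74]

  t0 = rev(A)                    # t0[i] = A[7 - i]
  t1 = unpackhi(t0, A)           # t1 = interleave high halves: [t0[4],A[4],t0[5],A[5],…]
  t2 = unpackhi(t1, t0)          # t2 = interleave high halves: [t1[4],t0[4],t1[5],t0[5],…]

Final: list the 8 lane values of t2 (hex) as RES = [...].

t0 = [0x74, 0x4e, 0xbc, 0xc5, 0xcd, 0xb7, 0x70, 0xf4]
t1 = [0xcd, 0xc5, 0xb7, 0xbc, 0x70, 0x4e, 0xf4, 0x74]
t2 = [0x70, 0xcd, 0x4e, 0xb7, 0xf4, 0x70, 0x74, 0xf4]

RES = [ 0x70  0xcd  0x4e  0xb7  0xf4  0x70  0x74  0xf4 ]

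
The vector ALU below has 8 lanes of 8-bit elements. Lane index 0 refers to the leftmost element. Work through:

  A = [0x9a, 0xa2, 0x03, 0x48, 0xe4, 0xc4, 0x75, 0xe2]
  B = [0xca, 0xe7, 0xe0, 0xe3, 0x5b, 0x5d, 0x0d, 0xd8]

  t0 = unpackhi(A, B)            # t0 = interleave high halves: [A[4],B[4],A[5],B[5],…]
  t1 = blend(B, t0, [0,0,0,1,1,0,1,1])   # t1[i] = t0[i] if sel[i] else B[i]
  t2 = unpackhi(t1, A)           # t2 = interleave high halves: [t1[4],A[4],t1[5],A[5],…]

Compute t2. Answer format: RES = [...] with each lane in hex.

RES = [0x75, 0xe4, 0x5d, 0xc4, 0xe2, 0x75, 0xd8, 0xe2]

  t0: e4 5b c4 5d 75 0d e2 d8
  t1: ca e7 e0 5d 75 5d e2 d8
  t2: 75 e4 5d c4 e2 75 d8 e2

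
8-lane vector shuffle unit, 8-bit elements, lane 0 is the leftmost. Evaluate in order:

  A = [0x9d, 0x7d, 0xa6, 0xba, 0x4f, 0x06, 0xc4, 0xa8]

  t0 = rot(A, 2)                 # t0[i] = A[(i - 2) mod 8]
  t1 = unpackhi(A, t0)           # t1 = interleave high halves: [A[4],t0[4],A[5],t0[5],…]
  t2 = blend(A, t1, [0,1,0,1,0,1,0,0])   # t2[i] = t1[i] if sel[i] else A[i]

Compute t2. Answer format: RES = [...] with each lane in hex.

  t0: c4 a8 9d 7d a6 ba 4f 06
  t1: 4f a6 06 ba c4 4f a8 06
  t2: 9d a6 a6 ba 4f 4f c4 a8

RES = [ 0x9d  0xa6  0xa6  0xba  0x4f  0x4f  0xc4  0xa8 ]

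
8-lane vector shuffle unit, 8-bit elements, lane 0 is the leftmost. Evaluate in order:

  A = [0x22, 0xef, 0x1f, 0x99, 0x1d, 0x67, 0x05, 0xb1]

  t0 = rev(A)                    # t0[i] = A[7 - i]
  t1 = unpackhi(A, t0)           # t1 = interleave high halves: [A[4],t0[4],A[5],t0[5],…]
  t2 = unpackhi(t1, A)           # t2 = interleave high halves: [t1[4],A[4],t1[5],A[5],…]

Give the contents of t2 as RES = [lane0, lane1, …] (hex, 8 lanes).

RES = [0x05, 0x1d, 0xef, 0x67, 0xb1, 0x05, 0x22, 0xb1]

t0 = [0xb1, 0x05, 0x67, 0x1d, 0x99, 0x1f, 0xef, 0x22]
t1 = [0x1d, 0x99, 0x67, 0x1f, 0x05, 0xef, 0xb1, 0x22]
t2 = [0x05, 0x1d, 0xef, 0x67, 0xb1, 0x05, 0x22, 0xb1]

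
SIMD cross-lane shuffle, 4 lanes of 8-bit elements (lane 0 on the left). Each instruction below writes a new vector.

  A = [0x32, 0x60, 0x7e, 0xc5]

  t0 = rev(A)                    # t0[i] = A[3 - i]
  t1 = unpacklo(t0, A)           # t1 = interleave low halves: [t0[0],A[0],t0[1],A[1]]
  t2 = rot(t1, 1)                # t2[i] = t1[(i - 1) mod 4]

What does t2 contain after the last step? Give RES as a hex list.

RES = [ 0x60  0xc5  0x32  0x7e ]

t0 = [0xc5, 0x7e, 0x60, 0x32]
t1 = [0xc5, 0x32, 0x7e, 0x60]
t2 = [0x60, 0xc5, 0x32, 0x7e]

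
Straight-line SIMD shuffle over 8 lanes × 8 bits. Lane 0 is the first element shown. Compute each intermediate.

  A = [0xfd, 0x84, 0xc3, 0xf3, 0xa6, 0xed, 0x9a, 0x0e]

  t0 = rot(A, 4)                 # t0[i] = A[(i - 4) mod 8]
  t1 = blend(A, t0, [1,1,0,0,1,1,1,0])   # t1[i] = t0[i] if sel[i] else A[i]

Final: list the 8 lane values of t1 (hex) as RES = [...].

t0 = [0xa6, 0xed, 0x9a, 0x0e, 0xfd, 0x84, 0xc3, 0xf3]
t1 = [0xa6, 0xed, 0xc3, 0xf3, 0xfd, 0x84, 0xc3, 0x0e]

RES = [0xa6, 0xed, 0xc3, 0xf3, 0xfd, 0x84, 0xc3, 0x0e]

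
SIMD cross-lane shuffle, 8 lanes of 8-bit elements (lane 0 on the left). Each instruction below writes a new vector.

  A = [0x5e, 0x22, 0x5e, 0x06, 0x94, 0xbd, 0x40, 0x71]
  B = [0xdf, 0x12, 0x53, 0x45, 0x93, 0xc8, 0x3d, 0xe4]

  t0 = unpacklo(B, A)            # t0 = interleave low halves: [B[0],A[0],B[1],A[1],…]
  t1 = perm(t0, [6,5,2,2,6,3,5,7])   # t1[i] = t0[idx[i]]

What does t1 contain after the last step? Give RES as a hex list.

t0 = [0xdf, 0x5e, 0x12, 0x22, 0x53, 0x5e, 0x45, 0x06]
t1 = [0x45, 0x5e, 0x12, 0x12, 0x45, 0x22, 0x5e, 0x06]

RES = [ 0x45  0x5e  0x12  0x12  0x45  0x22  0x5e  0x06 ]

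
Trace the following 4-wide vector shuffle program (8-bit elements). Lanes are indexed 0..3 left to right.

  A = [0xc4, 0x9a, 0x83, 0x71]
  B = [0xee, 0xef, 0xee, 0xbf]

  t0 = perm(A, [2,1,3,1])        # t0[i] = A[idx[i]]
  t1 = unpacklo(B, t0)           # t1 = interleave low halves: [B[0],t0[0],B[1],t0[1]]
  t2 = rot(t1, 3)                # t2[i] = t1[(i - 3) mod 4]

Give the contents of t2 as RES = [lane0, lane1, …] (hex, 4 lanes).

RES = [ 0x83  0xef  0x9a  0xee ]

  t0: 83 9a 71 9a
  t1: ee 83 ef 9a
  t2: 83 ef 9a ee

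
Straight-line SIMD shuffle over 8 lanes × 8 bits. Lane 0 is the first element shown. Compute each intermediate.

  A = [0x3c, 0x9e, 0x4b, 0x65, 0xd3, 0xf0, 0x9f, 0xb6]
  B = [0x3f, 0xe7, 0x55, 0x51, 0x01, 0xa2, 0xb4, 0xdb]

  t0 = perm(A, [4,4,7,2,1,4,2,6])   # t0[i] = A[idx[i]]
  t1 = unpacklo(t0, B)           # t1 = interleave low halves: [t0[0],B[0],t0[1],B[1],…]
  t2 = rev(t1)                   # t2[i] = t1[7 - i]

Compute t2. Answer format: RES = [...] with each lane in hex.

RES = [ 0x51  0x4b  0x55  0xb6  0xe7  0xd3  0x3f  0xd3 ]

→ t0 |d3|d3|b6|4b|9e|d3|4b|9f|
→ t1 |d3|3f|d3|e7|b6|55|4b|51|
→ t2 |51|4b|55|b6|e7|d3|3f|d3|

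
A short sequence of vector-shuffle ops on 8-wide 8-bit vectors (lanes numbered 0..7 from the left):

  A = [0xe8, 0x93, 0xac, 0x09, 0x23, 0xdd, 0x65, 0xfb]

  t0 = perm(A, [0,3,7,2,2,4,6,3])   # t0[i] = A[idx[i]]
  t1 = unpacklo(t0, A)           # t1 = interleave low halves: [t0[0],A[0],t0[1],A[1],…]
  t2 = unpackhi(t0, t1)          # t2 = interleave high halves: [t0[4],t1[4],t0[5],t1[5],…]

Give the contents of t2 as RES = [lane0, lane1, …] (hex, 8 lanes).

t0 = [0xe8, 0x09, 0xfb, 0xac, 0xac, 0x23, 0x65, 0x09]
t1 = [0xe8, 0xe8, 0x09, 0x93, 0xfb, 0xac, 0xac, 0x09]
t2 = [0xac, 0xfb, 0x23, 0xac, 0x65, 0xac, 0x09, 0x09]

RES = [0xac, 0xfb, 0x23, 0xac, 0x65, 0xac, 0x09, 0x09]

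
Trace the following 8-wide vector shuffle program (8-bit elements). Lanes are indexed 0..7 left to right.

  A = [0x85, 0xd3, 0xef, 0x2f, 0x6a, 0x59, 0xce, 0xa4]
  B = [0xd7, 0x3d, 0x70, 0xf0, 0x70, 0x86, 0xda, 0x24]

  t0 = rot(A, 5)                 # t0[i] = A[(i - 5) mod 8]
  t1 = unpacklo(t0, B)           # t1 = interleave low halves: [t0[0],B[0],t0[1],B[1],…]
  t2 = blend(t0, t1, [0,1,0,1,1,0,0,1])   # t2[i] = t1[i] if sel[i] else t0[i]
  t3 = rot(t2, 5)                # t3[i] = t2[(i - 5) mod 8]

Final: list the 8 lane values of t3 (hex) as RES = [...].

→ t0 |2f|6a|59|ce|a4|85|d3|ef|
→ t1 |2f|d7|6a|3d|59|70|ce|f0|
→ t2 |2f|d7|59|3d|59|85|d3|f0|
→ t3 |3d|59|85|d3|f0|2f|d7|59|

RES = [0x3d, 0x59, 0x85, 0xd3, 0xf0, 0x2f, 0xd7, 0x59]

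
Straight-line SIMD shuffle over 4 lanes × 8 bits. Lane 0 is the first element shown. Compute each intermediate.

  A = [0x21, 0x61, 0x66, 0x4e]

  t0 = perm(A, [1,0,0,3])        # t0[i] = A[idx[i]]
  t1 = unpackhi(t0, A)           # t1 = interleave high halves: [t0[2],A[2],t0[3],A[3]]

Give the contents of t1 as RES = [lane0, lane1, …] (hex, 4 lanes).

RES = [ 0x21  0x66  0x4e  0x4e ]

  t0: 61 21 21 4e
  t1: 21 66 4e 4e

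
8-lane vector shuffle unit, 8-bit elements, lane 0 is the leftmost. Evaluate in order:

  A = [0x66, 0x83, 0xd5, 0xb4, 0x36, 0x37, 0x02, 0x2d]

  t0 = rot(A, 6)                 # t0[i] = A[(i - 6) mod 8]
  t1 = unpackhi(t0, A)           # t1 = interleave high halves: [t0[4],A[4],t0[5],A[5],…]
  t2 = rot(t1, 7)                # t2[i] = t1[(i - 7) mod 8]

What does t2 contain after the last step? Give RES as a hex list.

t0 = [0xd5, 0xb4, 0x36, 0x37, 0x02, 0x2d, 0x66, 0x83]
t1 = [0x02, 0x36, 0x2d, 0x37, 0x66, 0x02, 0x83, 0x2d]
t2 = [0x36, 0x2d, 0x37, 0x66, 0x02, 0x83, 0x2d, 0x02]

RES = [0x36, 0x2d, 0x37, 0x66, 0x02, 0x83, 0x2d, 0x02]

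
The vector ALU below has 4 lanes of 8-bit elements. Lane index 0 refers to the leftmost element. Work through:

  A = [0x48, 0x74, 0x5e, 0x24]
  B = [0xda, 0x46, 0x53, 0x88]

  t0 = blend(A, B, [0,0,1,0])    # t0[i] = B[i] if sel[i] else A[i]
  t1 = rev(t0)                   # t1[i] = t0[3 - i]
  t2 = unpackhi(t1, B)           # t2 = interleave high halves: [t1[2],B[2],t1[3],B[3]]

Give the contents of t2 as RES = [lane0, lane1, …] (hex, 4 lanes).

RES = [ 0x74  0x53  0x48  0x88 ]

→ t0 |48|74|53|24|
→ t1 |24|53|74|48|
→ t2 |74|53|48|88|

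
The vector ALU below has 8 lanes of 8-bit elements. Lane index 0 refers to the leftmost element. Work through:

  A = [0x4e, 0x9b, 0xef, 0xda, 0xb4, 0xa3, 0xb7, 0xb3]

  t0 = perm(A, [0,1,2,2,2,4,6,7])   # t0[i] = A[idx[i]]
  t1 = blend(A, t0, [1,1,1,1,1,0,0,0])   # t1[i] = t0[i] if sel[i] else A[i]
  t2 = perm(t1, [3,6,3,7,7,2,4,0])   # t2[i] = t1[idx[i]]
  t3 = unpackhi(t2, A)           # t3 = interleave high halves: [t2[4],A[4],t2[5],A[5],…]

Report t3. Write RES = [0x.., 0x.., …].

t0 = [0x4e, 0x9b, 0xef, 0xef, 0xef, 0xb4, 0xb7, 0xb3]
t1 = [0x4e, 0x9b, 0xef, 0xef, 0xef, 0xa3, 0xb7, 0xb3]
t2 = [0xef, 0xb7, 0xef, 0xb3, 0xb3, 0xef, 0xef, 0x4e]
t3 = [0xb3, 0xb4, 0xef, 0xa3, 0xef, 0xb7, 0x4e, 0xb3]

RES = [0xb3, 0xb4, 0xef, 0xa3, 0xef, 0xb7, 0x4e, 0xb3]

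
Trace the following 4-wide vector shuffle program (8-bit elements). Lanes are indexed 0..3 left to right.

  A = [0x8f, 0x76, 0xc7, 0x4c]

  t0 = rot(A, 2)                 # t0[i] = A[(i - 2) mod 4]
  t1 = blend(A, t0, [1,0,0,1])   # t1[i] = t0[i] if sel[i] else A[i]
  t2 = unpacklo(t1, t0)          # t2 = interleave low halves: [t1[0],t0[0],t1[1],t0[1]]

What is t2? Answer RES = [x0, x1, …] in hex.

t0 = [0xc7, 0x4c, 0x8f, 0x76]
t1 = [0xc7, 0x76, 0xc7, 0x76]
t2 = [0xc7, 0xc7, 0x76, 0x4c]

RES = [ 0xc7  0xc7  0x76  0x4c ]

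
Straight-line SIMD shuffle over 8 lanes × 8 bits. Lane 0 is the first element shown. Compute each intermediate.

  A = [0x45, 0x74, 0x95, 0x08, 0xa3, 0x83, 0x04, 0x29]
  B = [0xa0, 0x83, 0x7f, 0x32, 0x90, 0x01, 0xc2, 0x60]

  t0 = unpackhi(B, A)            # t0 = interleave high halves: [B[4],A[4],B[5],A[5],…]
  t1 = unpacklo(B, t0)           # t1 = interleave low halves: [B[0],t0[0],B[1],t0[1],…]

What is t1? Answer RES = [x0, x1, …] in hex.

RES = [ 0xa0  0x90  0x83  0xa3  0x7f  0x01  0x32  0x83 ]

t0 = [0x90, 0xa3, 0x01, 0x83, 0xc2, 0x04, 0x60, 0x29]
t1 = [0xa0, 0x90, 0x83, 0xa3, 0x7f, 0x01, 0x32, 0x83]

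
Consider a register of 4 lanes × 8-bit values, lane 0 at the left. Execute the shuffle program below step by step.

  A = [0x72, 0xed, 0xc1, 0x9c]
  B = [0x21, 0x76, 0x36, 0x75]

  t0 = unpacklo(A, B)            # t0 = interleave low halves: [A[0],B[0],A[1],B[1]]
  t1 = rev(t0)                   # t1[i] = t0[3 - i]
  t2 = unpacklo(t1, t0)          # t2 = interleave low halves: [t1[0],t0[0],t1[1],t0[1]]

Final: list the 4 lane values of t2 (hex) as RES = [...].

RES = [0x76, 0x72, 0xed, 0x21]

→ t0 |72|21|ed|76|
→ t1 |76|ed|21|72|
→ t2 |76|72|ed|21|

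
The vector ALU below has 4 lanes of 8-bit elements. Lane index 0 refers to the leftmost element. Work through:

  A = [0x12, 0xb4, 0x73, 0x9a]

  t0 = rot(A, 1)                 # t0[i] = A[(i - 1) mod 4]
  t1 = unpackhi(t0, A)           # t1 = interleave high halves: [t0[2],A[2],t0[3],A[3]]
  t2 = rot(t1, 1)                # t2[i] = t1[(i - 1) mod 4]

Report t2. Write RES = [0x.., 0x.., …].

RES = [ 0x9a  0xb4  0x73  0x73 ]

t0 = [0x9a, 0x12, 0xb4, 0x73]
t1 = [0xb4, 0x73, 0x73, 0x9a]
t2 = [0x9a, 0xb4, 0x73, 0x73]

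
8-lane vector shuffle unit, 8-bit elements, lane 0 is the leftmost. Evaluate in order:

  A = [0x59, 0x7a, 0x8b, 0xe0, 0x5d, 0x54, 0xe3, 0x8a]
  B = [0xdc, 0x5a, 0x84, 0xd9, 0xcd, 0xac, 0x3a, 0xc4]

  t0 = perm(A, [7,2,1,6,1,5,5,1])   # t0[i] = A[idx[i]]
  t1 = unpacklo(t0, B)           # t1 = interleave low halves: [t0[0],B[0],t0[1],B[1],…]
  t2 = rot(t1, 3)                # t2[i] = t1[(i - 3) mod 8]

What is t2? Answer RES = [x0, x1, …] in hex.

RES = [ 0x84  0xe3  0xd9  0x8a  0xdc  0x8b  0x5a  0x7a ]

  t0: 8a 8b 7a e3 7a 54 54 7a
  t1: 8a dc 8b 5a 7a 84 e3 d9
  t2: 84 e3 d9 8a dc 8b 5a 7a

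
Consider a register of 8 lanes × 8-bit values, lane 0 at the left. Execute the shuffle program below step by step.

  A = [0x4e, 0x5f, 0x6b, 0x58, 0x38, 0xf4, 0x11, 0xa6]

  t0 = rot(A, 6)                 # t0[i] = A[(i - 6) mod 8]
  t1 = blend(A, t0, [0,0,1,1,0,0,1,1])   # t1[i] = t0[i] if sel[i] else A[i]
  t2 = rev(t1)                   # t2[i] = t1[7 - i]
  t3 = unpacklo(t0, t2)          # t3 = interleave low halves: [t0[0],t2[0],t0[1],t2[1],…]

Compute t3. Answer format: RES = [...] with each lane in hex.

RES = [ 0x6b  0x5f  0x58  0x4e  0x38  0xf4  0xf4  0x38 ]

  t0: 6b 58 38 f4 11 a6 4e 5f
  t1: 4e 5f 38 f4 38 f4 4e 5f
  t2: 5f 4e f4 38 f4 38 5f 4e
  t3: 6b 5f 58 4e 38 f4 f4 38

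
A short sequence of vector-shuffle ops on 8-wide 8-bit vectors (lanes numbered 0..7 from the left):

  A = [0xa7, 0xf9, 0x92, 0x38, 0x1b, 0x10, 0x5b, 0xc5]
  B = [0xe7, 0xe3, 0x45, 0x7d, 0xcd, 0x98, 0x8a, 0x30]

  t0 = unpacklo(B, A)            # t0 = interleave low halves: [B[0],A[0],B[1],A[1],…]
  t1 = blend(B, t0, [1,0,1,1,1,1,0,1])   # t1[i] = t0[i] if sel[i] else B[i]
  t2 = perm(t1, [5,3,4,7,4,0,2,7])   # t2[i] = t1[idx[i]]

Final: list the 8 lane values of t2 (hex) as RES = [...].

t0 = [0xe7, 0xa7, 0xe3, 0xf9, 0x45, 0x92, 0x7d, 0x38]
t1 = [0xe7, 0xe3, 0xe3, 0xf9, 0x45, 0x92, 0x8a, 0x38]
t2 = [0x92, 0xf9, 0x45, 0x38, 0x45, 0xe7, 0xe3, 0x38]

RES = [0x92, 0xf9, 0x45, 0x38, 0x45, 0xe7, 0xe3, 0x38]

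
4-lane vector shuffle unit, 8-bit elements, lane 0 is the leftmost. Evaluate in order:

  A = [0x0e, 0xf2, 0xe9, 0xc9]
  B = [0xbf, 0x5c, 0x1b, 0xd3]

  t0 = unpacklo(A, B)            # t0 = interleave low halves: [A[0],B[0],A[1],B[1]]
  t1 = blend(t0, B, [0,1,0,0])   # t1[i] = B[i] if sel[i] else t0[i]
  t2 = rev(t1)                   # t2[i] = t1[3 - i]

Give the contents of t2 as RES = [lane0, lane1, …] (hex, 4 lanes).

RES = [0x5c, 0xf2, 0x5c, 0x0e]

  t0: 0e bf f2 5c
  t1: 0e 5c f2 5c
  t2: 5c f2 5c 0e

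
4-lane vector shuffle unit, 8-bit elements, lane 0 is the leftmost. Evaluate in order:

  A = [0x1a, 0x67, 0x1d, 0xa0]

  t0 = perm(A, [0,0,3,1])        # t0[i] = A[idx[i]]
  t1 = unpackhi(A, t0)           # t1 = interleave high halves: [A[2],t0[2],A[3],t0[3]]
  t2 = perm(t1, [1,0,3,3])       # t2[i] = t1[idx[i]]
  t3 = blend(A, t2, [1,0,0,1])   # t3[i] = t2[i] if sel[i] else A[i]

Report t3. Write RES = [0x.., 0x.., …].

RES = [0xa0, 0x67, 0x1d, 0x67]

  t0: 1a 1a a0 67
  t1: 1d a0 a0 67
  t2: a0 1d 67 67
  t3: a0 67 1d 67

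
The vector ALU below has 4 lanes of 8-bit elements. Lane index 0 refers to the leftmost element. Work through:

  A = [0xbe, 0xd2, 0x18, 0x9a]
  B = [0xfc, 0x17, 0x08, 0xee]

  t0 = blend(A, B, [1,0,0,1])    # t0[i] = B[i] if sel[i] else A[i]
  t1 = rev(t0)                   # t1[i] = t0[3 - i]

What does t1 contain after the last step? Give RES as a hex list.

RES = [ 0xee  0x18  0xd2  0xfc ]

t0 = [0xfc, 0xd2, 0x18, 0xee]
t1 = [0xee, 0x18, 0xd2, 0xfc]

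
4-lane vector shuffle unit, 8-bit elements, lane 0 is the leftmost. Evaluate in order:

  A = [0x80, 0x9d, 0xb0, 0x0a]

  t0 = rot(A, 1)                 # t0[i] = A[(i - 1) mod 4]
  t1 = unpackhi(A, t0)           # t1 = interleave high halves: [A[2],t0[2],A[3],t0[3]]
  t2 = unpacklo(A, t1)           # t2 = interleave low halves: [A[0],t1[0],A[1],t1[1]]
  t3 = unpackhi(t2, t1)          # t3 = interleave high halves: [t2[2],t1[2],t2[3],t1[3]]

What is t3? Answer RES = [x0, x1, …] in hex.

RES = [ 0x9d  0x0a  0x9d  0xb0 ]

→ t0 |0a|80|9d|b0|
→ t1 |b0|9d|0a|b0|
→ t2 |80|b0|9d|9d|
→ t3 |9d|0a|9d|b0|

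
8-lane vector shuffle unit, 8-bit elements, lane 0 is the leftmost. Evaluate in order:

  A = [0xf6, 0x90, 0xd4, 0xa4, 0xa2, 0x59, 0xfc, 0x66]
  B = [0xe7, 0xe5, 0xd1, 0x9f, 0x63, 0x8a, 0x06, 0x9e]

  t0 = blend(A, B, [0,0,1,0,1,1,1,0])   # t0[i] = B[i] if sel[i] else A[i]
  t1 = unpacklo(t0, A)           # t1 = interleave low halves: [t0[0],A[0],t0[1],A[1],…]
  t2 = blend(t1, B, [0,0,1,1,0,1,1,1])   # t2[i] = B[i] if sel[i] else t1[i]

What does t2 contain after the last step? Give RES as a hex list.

RES = [0xf6, 0xf6, 0xd1, 0x9f, 0xd1, 0x8a, 0x06, 0x9e]

t0 = [0xf6, 0x90, 0xd1, 0xa4, 0x63, 0x8a, 0x06, 0x66]
t1 = [0xf6, 0xf6, 0x90, 0x90, 0xd1, 0xd4, 0xa4, 0xa4]
t2 = [0xf6, 0xf6, 0xd1, 0x9f, 0xd1, 0x8a, 0x06, 0x9e]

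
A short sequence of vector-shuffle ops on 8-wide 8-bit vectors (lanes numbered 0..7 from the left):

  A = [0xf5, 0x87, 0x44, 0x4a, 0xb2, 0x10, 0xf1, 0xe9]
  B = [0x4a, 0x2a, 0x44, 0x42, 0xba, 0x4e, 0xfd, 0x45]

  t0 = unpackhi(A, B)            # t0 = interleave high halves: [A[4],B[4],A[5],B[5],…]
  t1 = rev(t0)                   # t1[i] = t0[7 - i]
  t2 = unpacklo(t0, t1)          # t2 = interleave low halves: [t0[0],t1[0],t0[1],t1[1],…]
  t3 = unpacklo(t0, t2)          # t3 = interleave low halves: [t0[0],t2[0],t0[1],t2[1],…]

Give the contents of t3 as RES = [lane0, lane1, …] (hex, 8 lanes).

  t0: b2 ba 10 4e f1 fd e9 45
  t1: 45 e9 fd f1 4e 10 ba b2
  t2: b2 45 ba e9 10 fd 4e f1
  t3: b2 b2 ba 45 10 ba 4e e9

RES = [0xb2, 0xb2, 0xba, 0x45, 0x10, 0xba, 0x4e, 0xe9]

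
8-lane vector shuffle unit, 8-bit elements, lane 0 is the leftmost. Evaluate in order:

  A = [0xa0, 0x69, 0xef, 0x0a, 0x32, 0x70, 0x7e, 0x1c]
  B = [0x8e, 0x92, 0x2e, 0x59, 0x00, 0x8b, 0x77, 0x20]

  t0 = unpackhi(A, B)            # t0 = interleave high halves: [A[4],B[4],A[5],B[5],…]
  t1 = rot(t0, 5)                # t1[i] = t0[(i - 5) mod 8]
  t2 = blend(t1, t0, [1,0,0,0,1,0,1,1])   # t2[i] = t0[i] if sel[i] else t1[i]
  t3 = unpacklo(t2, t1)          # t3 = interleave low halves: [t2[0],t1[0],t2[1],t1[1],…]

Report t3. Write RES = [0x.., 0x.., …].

→ t0 |32|00|70|8b|7e|77|1c|20|
→ t1 |8b|7e|77|1c|20|32|00|70|
→ t2 |32|7e|77|1c|7e|32|1c|20|
→ t3 |32|8b|7e|7e|77|77|1c|1c|

RES = [0x32, 0x8b, 0x7e, 0x7e, 0x77, 0x77, 0x1c, 0x1c]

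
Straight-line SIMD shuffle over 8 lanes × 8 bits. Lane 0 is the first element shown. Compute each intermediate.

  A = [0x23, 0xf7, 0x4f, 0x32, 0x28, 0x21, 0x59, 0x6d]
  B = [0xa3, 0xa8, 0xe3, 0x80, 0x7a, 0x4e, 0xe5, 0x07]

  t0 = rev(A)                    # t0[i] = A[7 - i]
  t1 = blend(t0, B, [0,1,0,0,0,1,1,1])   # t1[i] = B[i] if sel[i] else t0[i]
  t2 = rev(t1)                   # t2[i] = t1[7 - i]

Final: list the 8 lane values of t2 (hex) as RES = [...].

RES = [0x07, 0xe5, 0x4e, 0x32, 0x28, 0x21, 0xa8, 0x6d]

  t0: 6d 59 21 28 32 4f f7 23
  t1: 6d a8 21 28 32 4e e5 07
  t2: 07 e5 4e 32 28 21 a8 6d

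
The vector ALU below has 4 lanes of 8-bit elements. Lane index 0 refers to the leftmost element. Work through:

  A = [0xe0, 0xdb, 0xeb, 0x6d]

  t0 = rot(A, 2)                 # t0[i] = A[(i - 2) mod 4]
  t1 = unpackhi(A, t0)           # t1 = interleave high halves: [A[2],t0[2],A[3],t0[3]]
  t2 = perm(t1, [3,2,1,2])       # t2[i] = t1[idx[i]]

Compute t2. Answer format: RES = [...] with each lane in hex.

→ t0 |eb|6d|e0|db|
→ t1 |eb|e0|6d|db|
→ t2 |db|6d|e0|6d|

RES = [ 0xdb  0x6d  0xe0  0x6d ]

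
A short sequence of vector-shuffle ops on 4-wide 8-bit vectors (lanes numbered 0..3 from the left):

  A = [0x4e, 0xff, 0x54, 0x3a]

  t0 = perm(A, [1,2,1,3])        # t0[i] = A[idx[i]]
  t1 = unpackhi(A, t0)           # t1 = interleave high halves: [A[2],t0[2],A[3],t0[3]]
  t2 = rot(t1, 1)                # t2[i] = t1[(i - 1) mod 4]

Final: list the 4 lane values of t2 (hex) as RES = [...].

RES = [0x3a, 0x54, 0xff, 0x3a]

t0 = [0xff, 0x54, 0xff, 0x3a]
t1 = [0x54, 0xff, 0x3a, 0x3a]
t2 = [0x3a, 0x54, 0xff, 0x3a]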